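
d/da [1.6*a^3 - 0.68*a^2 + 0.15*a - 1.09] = 4.8*a^2 - 1.36*a + 0.15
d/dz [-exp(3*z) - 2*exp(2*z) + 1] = (-3*exp(z) - 4)*exp(2*z)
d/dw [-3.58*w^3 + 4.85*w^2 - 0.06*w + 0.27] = -10.74*w^2 + 9.7*w - 0.06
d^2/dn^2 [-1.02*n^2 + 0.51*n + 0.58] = -2.04000000000000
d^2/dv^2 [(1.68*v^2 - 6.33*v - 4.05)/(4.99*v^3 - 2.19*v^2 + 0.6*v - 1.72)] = (83.664336*v^6 - 945.705798*v^5 - 825.275142*v^4 + 891.60879*v^3 - 879.218262*v^2 - 33.568776*v + 24.470184)/(124.251499*v^9 - 163.593657*v^8 + 116.617797*v^7 - 178.329135*v^6 + 126.800172*v^5 - 58.011156*v^4 + 58.063728*v^3 - 21.294288*v^2 + 5.32512*v - 5.088448)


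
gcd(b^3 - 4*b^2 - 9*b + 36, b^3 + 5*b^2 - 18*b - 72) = b^2 - b - 12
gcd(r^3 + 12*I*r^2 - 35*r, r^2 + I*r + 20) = r + 5*I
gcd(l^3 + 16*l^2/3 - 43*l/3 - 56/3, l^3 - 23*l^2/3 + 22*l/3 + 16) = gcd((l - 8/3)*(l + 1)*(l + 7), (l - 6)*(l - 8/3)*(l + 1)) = l^2 - 5*l/3 - 8/3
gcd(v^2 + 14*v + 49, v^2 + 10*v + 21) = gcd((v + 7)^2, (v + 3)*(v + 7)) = v + 7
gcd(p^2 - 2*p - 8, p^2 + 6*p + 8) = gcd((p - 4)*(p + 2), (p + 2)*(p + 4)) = p + 2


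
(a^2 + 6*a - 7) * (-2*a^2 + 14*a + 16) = -2*a^4 + 2*a^3 + 114*a^2 - 2*a - 112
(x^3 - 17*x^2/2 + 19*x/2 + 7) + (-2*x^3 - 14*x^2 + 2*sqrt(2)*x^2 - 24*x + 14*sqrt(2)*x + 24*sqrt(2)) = -x^3 - 45*x^2/2 + 2*sqrt(2)*x^2 - 29*x/2 + 14*sqrt(2)*x + 7 + 24*sqrt(2)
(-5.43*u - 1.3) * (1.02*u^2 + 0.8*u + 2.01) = -5.5386*u^3 - 5.67*u^2 - 11.9543*u - 2.613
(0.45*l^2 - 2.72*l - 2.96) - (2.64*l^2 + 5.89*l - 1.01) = -2.19*l^2 - 8.61*l - 1.95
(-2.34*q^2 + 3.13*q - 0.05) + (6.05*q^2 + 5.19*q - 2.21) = 3.71*q^2 + 8.32*q - 2.26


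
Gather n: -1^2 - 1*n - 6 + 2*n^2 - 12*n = 2*n^2 - 13*n - 7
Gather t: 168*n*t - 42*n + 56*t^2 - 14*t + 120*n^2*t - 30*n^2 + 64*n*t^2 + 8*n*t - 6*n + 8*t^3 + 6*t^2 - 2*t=-30*n^2 - 48*n + 8*t^3 + t^2*(64*n + 62) + t*(120*n^2 + 176*n - 16)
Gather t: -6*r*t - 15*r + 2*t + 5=-15*r + t*(2 - 6*r) + 5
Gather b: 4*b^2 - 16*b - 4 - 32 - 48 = 4*b^2 - 16*b - 84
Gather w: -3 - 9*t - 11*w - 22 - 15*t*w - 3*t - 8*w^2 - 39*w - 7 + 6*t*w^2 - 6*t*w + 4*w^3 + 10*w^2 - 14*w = -12*t + 4*w^3 + w^2*(6*t + 2) + w*(-21*t - 64) - 32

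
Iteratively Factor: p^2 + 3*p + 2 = (p + 1)*(p + 2)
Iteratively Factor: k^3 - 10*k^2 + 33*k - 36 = (k - 3)*(k^2 - 7*k + 12) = (k - 4)*(k - 3)*(k - 3)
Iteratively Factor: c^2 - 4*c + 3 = (c - 3)*(c - 1)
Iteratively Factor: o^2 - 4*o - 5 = (o + 1)*(o - 5)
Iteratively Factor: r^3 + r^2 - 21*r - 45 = (r + 3)*(r^2 - 2*r - 15) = (r + 3)^2*(r - 5)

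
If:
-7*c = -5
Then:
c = 5/7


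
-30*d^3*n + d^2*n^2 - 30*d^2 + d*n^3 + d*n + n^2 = (-5*d + n)*(6*d + n)*(d*n + 1)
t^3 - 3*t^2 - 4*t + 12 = (t - 3)*(t - 2)*(t + 2)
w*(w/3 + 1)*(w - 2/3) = w^3/3 + 7*w^2/9 - 2*w/3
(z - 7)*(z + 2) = z^2 - 5*z - 14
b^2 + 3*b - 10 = (b - 2)*(b + 5)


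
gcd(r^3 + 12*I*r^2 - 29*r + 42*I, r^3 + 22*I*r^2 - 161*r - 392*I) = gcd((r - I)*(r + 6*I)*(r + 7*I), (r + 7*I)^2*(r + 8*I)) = r + 7*I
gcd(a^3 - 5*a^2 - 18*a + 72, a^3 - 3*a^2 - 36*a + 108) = a^2 - 9*a + 18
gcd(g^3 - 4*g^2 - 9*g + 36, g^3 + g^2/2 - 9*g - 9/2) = g^2 - 9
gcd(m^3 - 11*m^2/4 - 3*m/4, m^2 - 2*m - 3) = m - 3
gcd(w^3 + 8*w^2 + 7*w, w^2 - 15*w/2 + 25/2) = 1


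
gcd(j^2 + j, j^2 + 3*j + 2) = j + 1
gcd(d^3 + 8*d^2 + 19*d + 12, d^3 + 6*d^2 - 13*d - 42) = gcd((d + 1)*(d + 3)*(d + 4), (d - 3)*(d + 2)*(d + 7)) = 1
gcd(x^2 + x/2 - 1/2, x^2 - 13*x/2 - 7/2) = 1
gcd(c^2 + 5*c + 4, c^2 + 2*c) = 1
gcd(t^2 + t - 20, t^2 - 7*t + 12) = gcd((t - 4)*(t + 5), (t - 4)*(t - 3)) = t - 4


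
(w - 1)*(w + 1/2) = w^2 - w/2 - 1/2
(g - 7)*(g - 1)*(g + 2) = g^3 - 6*g^2 - 9*g + 14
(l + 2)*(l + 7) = l^2 + 9*l + 14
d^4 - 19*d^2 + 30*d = d*(d - 3)*(d - 2)*(d + 5)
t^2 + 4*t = t*(t + 4)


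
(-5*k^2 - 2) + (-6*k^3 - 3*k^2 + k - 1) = -6*k^3 - 8*k^2 + k - 3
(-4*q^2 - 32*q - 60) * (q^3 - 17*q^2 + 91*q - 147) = -4*q^5 + 36*q^4 + 120*q^3 - 1304*q^2 - 756*q + 8820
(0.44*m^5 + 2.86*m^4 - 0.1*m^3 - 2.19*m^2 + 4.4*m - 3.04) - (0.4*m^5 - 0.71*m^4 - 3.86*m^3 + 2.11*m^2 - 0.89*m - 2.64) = 0.04*m^5 + 3.57*m^4 + 3.76*m^3 - 4.3*m^2 + 5.29*m - 0.4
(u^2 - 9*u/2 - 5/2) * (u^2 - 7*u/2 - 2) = u^4 - 8*u^3 + 45*u^2/4 + 71*u/4 + 5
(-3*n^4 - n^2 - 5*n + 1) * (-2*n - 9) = 6*n^5 + 27*n^4 + 2*n^3 + 19*n^2 + 43*n - 9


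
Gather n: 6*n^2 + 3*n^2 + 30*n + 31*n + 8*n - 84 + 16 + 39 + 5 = 9*n^2 + 69*n - 24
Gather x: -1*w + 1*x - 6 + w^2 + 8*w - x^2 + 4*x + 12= w^2 + 7*w - x^2 + 5*x + 6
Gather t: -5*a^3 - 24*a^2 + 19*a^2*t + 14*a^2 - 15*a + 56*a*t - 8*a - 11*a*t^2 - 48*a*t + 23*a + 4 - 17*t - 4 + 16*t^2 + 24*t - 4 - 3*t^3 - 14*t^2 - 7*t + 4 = -5*a^3 - 10*a^2 - 3*t^3 + t^2*(2 - 11*a) + t*(19*a^2 + 8*a)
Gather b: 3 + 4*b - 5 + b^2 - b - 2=b^2 + 3*b - 4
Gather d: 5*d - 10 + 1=5*d - 9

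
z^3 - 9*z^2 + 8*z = z*(z - 8)*(z - 1)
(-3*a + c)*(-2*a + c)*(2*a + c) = 12*a^3 - 4*a^2*c - 3*a*c^2 + c^3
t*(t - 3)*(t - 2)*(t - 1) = t^4 - 6*t^3 + 11*t^2 - 6*t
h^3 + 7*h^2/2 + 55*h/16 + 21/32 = (h + 1/4)*(h + 3/2)*(h + 7/4)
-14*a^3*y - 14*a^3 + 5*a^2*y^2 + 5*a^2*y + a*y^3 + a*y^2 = (-2*a + y)*(7*a + y)*(a*y + a)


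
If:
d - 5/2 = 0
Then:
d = 5/2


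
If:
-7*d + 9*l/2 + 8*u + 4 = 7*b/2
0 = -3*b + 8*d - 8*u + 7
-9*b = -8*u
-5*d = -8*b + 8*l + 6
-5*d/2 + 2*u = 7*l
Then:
No Solution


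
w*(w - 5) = w^2 - 5*w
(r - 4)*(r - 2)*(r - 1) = r^3 - 7*r^2 + 14*r - 8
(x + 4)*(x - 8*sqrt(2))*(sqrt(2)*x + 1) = sqrt(2)*x^3 - 15*x^2 + 4*sqrt(2)*x^2 - 60*x - 8*sqrt(2)*x - 32*sqrt(2)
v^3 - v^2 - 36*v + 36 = (v - 6)*(v - 1)*(v + 6)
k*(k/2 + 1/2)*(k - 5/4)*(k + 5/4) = k^4/2 + k^3/2 - 25*k^2/32 - 25*k/32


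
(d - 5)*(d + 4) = d^2 - d - 20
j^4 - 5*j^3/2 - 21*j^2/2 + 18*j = j*(j - 4)*(j - 3/2)*(j + 3)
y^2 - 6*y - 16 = (y - 8)*(y + 2)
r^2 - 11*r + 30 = (r - 6)*(r - 5)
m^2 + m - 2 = (m - 1)*(m + 2)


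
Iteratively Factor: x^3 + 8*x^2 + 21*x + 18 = (x + 3)*(x^2 + 5*x + 6) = (x + 3)^2*(x + 2)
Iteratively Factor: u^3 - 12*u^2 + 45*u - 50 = (u - 2)*(u^2 - 10*u + 25) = (u - 5)*(u - 2)*(u - 5)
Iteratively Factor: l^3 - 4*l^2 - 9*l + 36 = (l - 3)*(l^2 - l - 12) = (l - 3)*(l + 3)*(l - 4)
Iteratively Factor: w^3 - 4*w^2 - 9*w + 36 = (w + 3)*(w^2 - 7*w + 12) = (w - 3)*(w + 3)*(w - 4)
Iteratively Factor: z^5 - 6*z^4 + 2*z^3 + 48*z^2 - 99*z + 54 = (z - 1)*(z^4 - 5*z^3 - 3*z^2 + 45*z - 54) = (z - 3)*(z - 1)*(z^3 - 2*z^2 - 9*z + 18) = (z - 3)*(z - 2)*(z - 1)*(z^2 - 9) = (z - 3)*(z - 2)*(z - 1)*(z + 3)*(z - 3)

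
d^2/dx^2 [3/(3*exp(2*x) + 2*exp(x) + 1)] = 6*(4*(3*exp(x) + 1)^2*exp(x) - (6*exp(x) + 1)*(3*exp(2*x) + 2*exp(x) + 1))*exp(x)/(3*exp(2*x) + 2*exp(x) + 1)^3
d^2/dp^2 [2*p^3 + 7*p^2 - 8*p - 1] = 12*p + 14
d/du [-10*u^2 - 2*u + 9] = -20*u - 2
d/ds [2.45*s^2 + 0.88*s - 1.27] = 4.9*s + 0.88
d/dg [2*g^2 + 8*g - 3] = 4*g + 8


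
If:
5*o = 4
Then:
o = 4/5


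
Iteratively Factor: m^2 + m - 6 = (m + 3)*(m - 2)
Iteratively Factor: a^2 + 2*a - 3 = (a - 1)*(a + 3)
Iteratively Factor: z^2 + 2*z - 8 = (z + 4)*(z - 2)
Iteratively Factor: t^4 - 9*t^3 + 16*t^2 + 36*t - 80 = (t + 2)*(t^3 - 11*t^2 + 38*t - 40) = (t - 5)*(t + 2)*(t^2 - 6*t + 8) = (t - 5)*(t - 4)*(t + 2)*(t - 2)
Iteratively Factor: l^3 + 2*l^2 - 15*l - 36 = (l + 3)*(l^2 - l - 12) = (l + 3)^2*(l - 4)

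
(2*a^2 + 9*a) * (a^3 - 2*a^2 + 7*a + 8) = 2*a^5 + 5*a^4 - 4*a^3 + 79*a^2 + 72*a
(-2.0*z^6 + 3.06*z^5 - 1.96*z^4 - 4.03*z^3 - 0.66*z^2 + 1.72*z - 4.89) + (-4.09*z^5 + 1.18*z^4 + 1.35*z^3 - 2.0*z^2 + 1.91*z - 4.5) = -2.0*z^6 - 1.03*z^5 - 0.78*z^4 - 2.68*z^3 - 2.66*z^2 + 3.63*z - 9.39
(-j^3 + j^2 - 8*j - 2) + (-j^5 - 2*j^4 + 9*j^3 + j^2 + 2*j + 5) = -j^5 - 2*j^4 + 8*j^3 + 2*j^2 - 6*j + 3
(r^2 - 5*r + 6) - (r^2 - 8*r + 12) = 3*r - 6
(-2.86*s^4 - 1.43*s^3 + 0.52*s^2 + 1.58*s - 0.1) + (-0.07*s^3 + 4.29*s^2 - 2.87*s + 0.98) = -2.86*s^4 - 1.5*s^3 + 4.81*s^2 - 1.29*s + 0.88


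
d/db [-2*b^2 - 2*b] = -4*b - 2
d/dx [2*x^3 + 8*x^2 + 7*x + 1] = 6*x^2 + 16*x + 7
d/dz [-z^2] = -2*z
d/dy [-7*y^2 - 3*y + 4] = -14*y - 3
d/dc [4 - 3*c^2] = -6*c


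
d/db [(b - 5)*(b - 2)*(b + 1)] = 3*b^2 - 12*b + 3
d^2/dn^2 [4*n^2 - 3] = 8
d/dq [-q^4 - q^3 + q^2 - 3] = q*(-4*q^2 - 3*q + 2)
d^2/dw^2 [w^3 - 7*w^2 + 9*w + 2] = 6*w - 14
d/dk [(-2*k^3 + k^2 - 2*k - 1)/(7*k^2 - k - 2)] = (-14*k^4 + 4*k^3 + 25*k^2 + 10*k + 3)/(49*k^4 - 14*k^3 - 27*k^2 + 4*k + 4)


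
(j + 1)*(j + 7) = j^2 + 8*j + 7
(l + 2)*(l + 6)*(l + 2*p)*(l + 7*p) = l^4 + 9*l^3*p + 8*l^3 + 14*l^2*p^2 + 72*l^2*p + 12*l^2 + 112*l*p^2 + 108*l*p + 168*p^2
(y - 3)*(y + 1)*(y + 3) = y^3 + y^2 - 9*y - 9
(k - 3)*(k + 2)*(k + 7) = k^3 + 6*k^2 - 13*k - 42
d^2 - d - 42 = (d - 7)*(d + 6)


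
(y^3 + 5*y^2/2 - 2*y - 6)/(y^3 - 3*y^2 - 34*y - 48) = (y^2 + y/2 - 3)/(y^2 - 5*y - 24)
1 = 1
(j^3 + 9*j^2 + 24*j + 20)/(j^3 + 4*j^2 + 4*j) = (j + 5)/j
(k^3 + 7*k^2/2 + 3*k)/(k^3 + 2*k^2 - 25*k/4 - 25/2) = 2*k*(2*k + 3)/(4*k^2 - 25)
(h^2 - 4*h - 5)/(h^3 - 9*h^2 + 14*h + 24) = (h - 5)/(h^2 - 10*h + 24)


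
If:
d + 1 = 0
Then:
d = -1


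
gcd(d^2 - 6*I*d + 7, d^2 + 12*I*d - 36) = 1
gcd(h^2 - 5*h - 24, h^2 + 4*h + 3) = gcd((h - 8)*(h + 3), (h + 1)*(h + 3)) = h + 3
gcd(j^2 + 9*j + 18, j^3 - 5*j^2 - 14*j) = 1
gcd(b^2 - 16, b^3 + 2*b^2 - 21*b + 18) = 1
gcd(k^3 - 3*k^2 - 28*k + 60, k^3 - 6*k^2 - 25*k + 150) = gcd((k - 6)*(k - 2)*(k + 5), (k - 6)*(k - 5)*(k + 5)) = k^2 - k - 30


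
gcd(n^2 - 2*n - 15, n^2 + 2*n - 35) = n - 5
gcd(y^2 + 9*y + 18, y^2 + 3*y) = y + 3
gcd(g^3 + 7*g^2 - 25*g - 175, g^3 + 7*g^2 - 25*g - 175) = g^3 + 7*g^2 - 25*g - 175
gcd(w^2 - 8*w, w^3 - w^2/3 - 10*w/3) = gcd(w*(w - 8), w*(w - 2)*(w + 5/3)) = w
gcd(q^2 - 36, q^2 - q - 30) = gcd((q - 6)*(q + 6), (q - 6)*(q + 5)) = q - 6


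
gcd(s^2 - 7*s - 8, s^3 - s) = s + 1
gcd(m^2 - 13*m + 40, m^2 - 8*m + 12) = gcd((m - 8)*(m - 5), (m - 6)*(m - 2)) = 1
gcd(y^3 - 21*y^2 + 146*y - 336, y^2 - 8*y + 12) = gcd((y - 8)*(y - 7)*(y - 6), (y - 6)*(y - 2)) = y - 6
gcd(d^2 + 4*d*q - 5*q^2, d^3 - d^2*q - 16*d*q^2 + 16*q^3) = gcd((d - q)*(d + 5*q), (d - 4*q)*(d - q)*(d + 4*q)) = -d + q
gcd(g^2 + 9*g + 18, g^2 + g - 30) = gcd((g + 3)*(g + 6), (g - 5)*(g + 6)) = g + 6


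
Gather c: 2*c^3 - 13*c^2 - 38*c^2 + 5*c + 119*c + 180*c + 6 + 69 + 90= 2*c^3 - 51*c^2 + 304*c + 165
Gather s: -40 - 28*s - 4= -28*s - 44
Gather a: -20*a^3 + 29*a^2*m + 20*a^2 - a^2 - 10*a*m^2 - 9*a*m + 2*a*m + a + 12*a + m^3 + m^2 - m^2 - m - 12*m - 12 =-20*a^3 + a^2*(29*m + 19) + a*(-10*m^2 - 7*m + 13) + m^3 - 13*m - 12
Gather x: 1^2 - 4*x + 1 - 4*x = 2 - 8*x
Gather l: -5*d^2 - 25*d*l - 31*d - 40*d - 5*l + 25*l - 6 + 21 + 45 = -5*d^2 - 71*d + l*(20 - 25*d) + 60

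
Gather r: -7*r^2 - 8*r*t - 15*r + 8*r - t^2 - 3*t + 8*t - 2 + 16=-7*r^2 + r*(-8*t - 7) - t^2 + 5*t + 14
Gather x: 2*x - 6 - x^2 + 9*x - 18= -x^2 + 11*x - 24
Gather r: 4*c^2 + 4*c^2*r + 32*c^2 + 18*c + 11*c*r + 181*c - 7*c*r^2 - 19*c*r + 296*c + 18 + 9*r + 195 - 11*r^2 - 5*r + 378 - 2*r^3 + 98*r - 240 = 36*c^2 + 495*c - 2*r^3 + r^2*(-7*c - 11) + r*(4*c^2 - 8*c + 102) + 351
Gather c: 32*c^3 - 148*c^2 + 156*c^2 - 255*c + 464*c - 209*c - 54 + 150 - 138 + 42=32*c^3 + 8*c^2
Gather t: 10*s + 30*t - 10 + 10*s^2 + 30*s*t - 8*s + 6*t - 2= 10*s^2 + 2*s + t*(30*s + 36) - 12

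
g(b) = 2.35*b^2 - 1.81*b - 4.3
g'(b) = 4.7*b - 1.81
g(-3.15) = 24.72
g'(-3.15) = -16.62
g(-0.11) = -4.07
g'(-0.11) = -2.33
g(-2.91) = 20.87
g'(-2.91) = -15.49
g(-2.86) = 20.10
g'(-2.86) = -15.25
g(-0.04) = -4.22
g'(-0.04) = -2.00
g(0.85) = -4.14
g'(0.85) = 2.18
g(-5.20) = 68.66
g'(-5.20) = -26.25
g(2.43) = 5.18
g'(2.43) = 9.61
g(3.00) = 11.42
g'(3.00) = 12.29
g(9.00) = 169.76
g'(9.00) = 40.49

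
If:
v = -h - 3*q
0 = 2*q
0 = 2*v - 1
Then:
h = -1/2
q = 0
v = 1/2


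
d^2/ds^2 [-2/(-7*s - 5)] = 196/(7*s + 5)^3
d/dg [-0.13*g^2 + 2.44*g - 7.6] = 2.44 - 0.26*g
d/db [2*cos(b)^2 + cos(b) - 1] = -(4*cos(b) + 1)*sin(b)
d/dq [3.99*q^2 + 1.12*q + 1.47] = 7.98*q + 1.12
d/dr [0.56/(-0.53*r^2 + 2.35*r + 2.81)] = (0.5936*r - 1.316)/(-0.53*r^2 + 2.35*r + 2.81)^2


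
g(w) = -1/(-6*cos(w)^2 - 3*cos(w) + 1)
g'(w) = -(-12*sin(w)*cos(w) - 3*sin(w))/(-6*cos(w)^2 - 3*cos(w) + 1)^2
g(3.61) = 0.91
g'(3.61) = 2.87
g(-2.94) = 0.55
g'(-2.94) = 0.53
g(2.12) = -1.07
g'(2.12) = -3.21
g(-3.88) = 15.90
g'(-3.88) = -999.27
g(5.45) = 0.27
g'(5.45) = -0.59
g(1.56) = -1.03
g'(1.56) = 3.35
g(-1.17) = 0.92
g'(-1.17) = -6.02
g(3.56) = 0.79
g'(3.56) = 2.01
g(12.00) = 0.17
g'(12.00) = -0.21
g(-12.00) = 0.17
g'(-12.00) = 0.21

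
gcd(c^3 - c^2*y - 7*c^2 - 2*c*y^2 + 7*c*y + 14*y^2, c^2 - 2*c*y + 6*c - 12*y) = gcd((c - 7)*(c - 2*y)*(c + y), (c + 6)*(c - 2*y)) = -c + 2*y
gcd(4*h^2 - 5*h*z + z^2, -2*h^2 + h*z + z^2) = -h + z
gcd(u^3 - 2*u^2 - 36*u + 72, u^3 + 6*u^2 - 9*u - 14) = u - 2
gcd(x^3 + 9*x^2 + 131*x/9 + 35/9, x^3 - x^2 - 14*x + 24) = 1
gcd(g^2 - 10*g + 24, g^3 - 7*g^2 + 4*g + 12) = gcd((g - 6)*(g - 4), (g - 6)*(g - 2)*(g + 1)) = g - 6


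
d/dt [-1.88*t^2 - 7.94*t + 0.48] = -3.76*t - 7.94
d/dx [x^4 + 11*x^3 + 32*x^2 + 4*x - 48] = 4*x^3 + 33*x^2 + 64*x + 4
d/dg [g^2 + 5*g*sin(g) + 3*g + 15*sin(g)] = 5*g*cos(g) + 2*g + 5*sin(g) + 15*cos(g) + 3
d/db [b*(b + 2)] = 2*b + 2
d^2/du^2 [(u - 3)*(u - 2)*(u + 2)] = 6*u - 6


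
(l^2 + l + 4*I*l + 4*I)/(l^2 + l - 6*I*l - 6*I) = (l + 4*I)/(l - 6*I)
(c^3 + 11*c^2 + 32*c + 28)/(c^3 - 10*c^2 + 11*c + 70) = (c^2 + 9*c + 14)/(c^2 - 12*c + 35)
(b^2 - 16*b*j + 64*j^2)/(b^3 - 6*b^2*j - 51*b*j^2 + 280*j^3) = (b - 8*j)/(b^2 + 2*b*j - 35*j^2)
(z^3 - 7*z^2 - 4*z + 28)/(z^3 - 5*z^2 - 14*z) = (z - 2)/z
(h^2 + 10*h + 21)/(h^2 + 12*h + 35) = (h + 3)/(h + 5)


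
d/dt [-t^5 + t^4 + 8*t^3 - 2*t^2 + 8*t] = -5*t^4 + 4*t^3 + 24*t^2 - 4*t + 8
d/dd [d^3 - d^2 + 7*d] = 3*d^2 - 2*d + 7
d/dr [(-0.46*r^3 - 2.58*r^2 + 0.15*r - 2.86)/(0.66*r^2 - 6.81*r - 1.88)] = (-0.3036*r^4 + 6.2652*r^3 + 20.0652*r^2 + 13.476*r - 19.7586)/(0.4356*r^4 - 8.9892*r^3 + 43.8945*r^2 + 25.6056*r + 3.5344)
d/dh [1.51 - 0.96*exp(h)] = -0.96*exp(h)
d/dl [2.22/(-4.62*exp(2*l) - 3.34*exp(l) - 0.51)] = (20.5128*exp(l) + 7.4148)*exp(l)/(4.62*exp(2*l) + 3.34*exp(l) + 0.51)^2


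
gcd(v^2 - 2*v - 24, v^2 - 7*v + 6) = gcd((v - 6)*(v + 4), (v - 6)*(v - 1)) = v - 6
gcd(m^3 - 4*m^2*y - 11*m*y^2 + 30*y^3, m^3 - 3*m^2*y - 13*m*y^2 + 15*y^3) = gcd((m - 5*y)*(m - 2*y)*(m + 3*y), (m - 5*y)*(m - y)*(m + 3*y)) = -m^2 + 2*m*y + 15*y^2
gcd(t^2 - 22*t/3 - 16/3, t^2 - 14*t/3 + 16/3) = 1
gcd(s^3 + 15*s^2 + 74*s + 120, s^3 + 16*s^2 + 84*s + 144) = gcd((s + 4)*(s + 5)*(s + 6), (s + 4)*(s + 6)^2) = s^2 + 10*s + 24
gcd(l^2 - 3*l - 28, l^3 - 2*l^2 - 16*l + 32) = l + 4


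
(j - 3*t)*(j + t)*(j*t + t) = j^3*t - 2*j^2*t^2 + j^2*t - 3*j*t^3 - 2*j*t^2 - 3*t^3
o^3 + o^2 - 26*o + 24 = (o - 4)*(o - 1)*(o + 6)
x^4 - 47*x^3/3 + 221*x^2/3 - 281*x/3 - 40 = (x - 8)*(x - 5)*(x - 3)*(x + 1/3)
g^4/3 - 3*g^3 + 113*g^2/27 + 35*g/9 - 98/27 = (g/3 + 1/3)*(g - 7)*(g - 7/3)*(g - 2/3)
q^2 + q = q*(q + 1)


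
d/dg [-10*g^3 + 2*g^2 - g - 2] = -30*g^2 + 4*g - 1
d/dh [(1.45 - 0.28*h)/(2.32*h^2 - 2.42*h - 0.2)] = (0.6496*h^2 - 6.728*h + 3.565)/(5.3824*h^4 - 11.2288*h^3 + 4.9284*h^2 + 0.968*h + 0.04)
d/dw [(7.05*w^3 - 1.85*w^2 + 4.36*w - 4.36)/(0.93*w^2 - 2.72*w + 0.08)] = (6.5565*w^4 - 38.352*w^3 + 2.6692*w^2 + 7.8136*w - 11.5104)/(0.8649*w^4 - 5.0592*w^3 + 7.5472*w^2 - 0.4352*w + 0.0064)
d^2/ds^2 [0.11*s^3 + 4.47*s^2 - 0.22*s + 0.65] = 0.66*s + 8.94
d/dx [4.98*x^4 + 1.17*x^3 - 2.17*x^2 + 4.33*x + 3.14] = 19.92*x^3 + 3.51*x^2 - 4.34*x + 4.33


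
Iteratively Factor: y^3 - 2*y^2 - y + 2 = (y + 1)*(y^2 - 3*y + 2) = (y - 2)*(y + 1)*(y - 1)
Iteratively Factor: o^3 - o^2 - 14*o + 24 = (o - 2)*(o^2 + o - 12) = (o - 2)*(o + 4)*(o - 3)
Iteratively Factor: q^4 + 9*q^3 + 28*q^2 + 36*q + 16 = (q + 2)*(q^3 + 7*q^2 + 14*q + 8) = (q + 2)*(q + 4)*(q^2 + 3*q + 2) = (q + 1)*(q + 2)*(q + 4)*(q + 2)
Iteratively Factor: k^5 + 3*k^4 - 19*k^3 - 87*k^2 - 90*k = (k + 2)*(k^4 + k^3 - 21*k^2 - 45*k) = (k + 2)*(k + 3)*(k^3 - 2*k^2 - 15*k) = (k + 2)*(k + 3)^2*(k^2 - 5*k) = (k - 5)*(k + 2)*(k + 3)^2*(k)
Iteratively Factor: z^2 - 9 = (z - 3)*(z + 3)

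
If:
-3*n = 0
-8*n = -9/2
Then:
No Solution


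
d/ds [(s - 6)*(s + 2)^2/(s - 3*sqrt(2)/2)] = 2*(s + 2)*(-2*(s - 6)*(s + 2) + (2*s - 3*sqrt(2))*(3*s - 10))/(2*s - 3*sqrt(2))^2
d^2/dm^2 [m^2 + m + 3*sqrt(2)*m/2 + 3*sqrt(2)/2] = 2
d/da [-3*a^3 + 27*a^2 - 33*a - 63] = -9*a^2 + 54*a - 33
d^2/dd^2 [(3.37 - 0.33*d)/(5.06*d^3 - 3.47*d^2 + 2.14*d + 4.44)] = (-50.695128*d^5 + 1070.17482*d^4 - 947.538394*d^3 + 551.38419*d^2 - 634.925748*d + 140.979392)/(129.554216*d^9 - 266.533476*d^8 + 347.155974*d^7 + 73.810741*d^6 - 320.929542*d^5 + 401.179728*d^4 + 111.22948*d^3 - 144.218304*d^2 + 126.561312*d + 87.528384)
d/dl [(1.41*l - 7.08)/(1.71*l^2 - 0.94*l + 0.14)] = (-2.4111*l^2 + 24.2136*l - 6.4578)/(2.9241*l^4 - 3.2148*l^3 + 1.3624*l^2 - 0.2632*l + 0.0196)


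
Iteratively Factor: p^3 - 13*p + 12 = (p - 3)*(p^2 + 3*p - 4) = (p - 3)*(p - 1)*(p + 4)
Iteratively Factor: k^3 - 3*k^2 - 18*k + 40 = (k + 4)*(k^2 - 7*k + 10) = (k - 2)*(k + 4)*(k - 5)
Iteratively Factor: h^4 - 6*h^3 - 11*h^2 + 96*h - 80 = (h - 4)*(h^3 - 2*h^2 - 19*h + 20) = (h - 4)*(h + 4)*(h^2 - 6*h + 5) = (h - 5)*(h - 4)*(h + 4)*(h - 1)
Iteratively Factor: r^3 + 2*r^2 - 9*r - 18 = (r + 3)*(r^2 - r - 6) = (r + 2)*(r + 3)*(r - 3)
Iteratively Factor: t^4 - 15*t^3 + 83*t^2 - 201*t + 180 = (t - 3)*(t^3 - 12*t^2 + 47*t - 60) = (t - 4)*(t - 3)*(t^2 - 8*t + 15) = (t - 5)*(t - 4)*(t - 3)*(t - 3)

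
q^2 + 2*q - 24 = (q - 4)*(q + 6)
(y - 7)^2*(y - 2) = y^3 - 16*y^2 + 77*y - 98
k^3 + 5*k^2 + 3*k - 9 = (k - 1)*(k + 3)^2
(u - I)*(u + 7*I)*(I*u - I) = I*u^3 - 6*u^2 - I*u^2 + 6*u + 7*I*u - 7*I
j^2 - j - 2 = (j - 2)*(j + 1)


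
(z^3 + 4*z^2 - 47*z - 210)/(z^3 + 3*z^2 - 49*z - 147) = (z^2 + 11*z + 30)/(z^2 + 10*z + 21)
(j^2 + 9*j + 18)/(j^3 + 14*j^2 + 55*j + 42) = (j + 3)/(j^2 + 8*j + 7)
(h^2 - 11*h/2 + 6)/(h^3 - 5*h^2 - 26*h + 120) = (h - 3/2)/(h^2 - h - 30)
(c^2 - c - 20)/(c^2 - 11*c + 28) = (c^2 - c - 20)/(c^2 - 11*c + 28)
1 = 1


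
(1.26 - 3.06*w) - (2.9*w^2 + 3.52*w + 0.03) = -2.9*w^2 - 6.58*w + 1.23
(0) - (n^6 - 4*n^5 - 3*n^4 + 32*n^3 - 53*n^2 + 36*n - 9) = -n^6 + 4*n^5 + 3*n^4 - 32*n^3 + 53*n^2 - 36*n + 9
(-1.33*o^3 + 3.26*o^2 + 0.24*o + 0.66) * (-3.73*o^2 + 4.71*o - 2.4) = 4.9609*o^5 - 18.4241*o^4 + 17.6514*o^3 - 9.1554*o^2 + 2.5326*o - 1.584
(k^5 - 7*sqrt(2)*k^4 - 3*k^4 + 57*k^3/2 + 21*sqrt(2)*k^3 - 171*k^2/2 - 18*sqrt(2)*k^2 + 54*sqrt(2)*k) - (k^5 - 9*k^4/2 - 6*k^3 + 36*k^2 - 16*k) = -7*sqrt(2)*k^4 + 3*k^4/2 + 21*sqrt(2)*k^3 + 69*k^3/2 - 243*k^2/2 - 18*sqrt(2)*k^2 + 16*k + 54*sqrt(2)*k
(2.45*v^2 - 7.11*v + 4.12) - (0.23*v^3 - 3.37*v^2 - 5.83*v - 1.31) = -0.23*v^3 + 5.82*v^2 - 1.28*v + 5.43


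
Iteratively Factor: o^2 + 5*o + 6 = (o + 3)*(o + 2)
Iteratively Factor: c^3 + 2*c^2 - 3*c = (c - 1)*(c^2 + 3*c) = c*(c - 1)*(c + 3)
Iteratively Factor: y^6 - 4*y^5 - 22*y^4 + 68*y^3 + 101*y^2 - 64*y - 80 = (y + 1)*(y^5 - 5*y^4 - 17*y^3 + 85*y^2 + 16*y - 80) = (y - 4)*(y + 1)*(y^4 - y^3 - 21*y^2 + y + 20) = (y - 4)*(y + 1)*(y + 4)*(y^3 - 5*y^2 - y + 5) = (y - 4)*(y - 1)*(y + 1)*(y + 4)*(y^2 - 4*y - 5) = (y - 5)*(y - 4)*(y - 1)*(y + 1)*(y + 4)*(y + 1)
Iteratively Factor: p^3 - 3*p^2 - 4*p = (p)*(p^2 - 3*p - 4) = p*(p - 4)*(p + 1)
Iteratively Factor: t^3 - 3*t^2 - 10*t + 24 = (t - 2)*(t^2 - t - 12) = (t - 2)*(t + 3)*(t - 4)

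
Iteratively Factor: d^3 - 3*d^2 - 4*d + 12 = (d - 3)*(d^2 - 4) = (d - 3)*(d + 2)*(d - 2)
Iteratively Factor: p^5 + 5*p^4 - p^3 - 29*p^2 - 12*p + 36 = (p + 2)*(p^4 + 3*p^3 - 7*p^2 - 15*p + 18) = (p - 2)*(p + 2)*(p^3 + 5*p^2 + 3*p - 9) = (p - 2)*(p + 2)*(p + 3)*(p^2 + 2*p - 3) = (p - 2)*(p + 2)*(p + 3)^2*(p - 1)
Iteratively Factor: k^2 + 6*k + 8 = (k + 2)*(k + 4)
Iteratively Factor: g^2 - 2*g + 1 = (g - 1)*(g - 1)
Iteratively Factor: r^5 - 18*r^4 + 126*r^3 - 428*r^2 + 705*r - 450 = (r - 3)*(r^4 - 15*r^3 + 81*r^2 - 185*r + 150) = (r - 5)*(r - 3)*(r^3 - 10*r^2 + 31*r - 30) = (r - 5)*(r - 3)^2*(r^2 - 7*r + 10) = (r - 5)^2*(r - 3)^2*(r - 2)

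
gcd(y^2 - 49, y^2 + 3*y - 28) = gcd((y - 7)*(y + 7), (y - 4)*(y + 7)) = y + 7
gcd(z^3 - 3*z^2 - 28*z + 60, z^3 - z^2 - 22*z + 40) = z^2 + 3*z - 10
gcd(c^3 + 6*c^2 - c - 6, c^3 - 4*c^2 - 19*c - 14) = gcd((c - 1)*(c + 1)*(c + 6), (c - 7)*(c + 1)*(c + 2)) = c + 1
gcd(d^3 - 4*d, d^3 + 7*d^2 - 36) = d - 2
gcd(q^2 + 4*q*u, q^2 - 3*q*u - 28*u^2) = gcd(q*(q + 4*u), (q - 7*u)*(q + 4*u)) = q + 4*u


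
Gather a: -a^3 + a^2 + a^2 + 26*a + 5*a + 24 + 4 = -a^3 + 2*a^2 + 31*a + 28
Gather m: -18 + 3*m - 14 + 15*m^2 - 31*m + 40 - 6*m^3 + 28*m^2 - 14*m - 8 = -6*m^3 + 43*m^2 - 42*m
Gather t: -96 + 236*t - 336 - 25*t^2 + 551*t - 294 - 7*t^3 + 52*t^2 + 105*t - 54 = -7*t^3 + 27*t^2 + 892*t - 780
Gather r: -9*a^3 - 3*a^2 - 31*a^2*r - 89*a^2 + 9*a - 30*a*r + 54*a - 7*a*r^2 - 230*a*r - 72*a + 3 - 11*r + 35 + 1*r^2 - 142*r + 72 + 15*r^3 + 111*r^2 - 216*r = -9*a^3 - 92*a^2 - 9*a + 15*r^3 + r^2*(112 - 7*a) + r*(-31*a^2 - 260*a - 369) + 110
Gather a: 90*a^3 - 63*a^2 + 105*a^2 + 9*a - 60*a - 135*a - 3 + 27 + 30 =90*a^3 + 42*a^2 - 186*a + 54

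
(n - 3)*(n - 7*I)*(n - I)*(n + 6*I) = n^4 - 3*n^3 - 2*I*n^3 + 41*n^2 + 6*I*n^2 - 123*n - 42*I*n + 126*I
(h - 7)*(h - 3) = h^2 - 10*h + 21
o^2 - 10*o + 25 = (o - 5)^2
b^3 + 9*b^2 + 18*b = b*(b + 3)*(b + 6)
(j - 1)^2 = j^2 - 2*j + 1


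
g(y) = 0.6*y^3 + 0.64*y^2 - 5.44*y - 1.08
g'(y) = 1.8*y^2 + 1.28*y - 5.44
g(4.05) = 27.24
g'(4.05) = 29.27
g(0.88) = -4.96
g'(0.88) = -2.92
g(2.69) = 0.60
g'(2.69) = 11.03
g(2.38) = -2.31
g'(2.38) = 7.80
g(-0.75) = 3.11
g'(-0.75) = -5.39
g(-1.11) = 4.93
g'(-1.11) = -4.64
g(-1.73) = 7.14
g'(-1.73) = -2.27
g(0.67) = -4.26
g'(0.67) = -3.77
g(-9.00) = -337.68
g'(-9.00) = 128.84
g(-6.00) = -75.00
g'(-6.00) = 51.68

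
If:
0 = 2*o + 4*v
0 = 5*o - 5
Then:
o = 1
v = -1/2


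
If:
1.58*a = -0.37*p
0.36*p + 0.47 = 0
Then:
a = 0.31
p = -1.31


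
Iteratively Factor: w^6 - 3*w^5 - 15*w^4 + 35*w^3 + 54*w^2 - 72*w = (w - 1)*(w^5 - 2*w^4 - 17*w^3 + 18*w^2 + 72*w) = (w - 4)*(w - 1)*(w^4 + 2*w^3 - 9*w^2 - 18*w) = w*(w - 4)*(w - 1)*(w^3 + 2*w^2 - 9*w - 18) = w*(w - 4)*(w - 3)*(w - 1)*(w^2 + 5*w + 6) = w*(w - 4)*(w - 3)*(w - 1)*(w + 2)*(w + 3)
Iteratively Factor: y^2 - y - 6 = (y - 3)*(y + 2)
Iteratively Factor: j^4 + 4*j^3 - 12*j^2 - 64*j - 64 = (j + 2)*(j^3 + 2*j^2 - 16*j - 32) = (j + 2)*(j + 4)*(j^2 - 2*j - 8) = (j - 4)*(j + 2)*(j + 4)*(j + 2)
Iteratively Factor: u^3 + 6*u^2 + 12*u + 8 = (u + 2)*(u^2 + 4*u + 4) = (u + 2)^2*(u + 2)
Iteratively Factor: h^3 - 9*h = (h - 3)*(h^2 + 3*h) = h*(h - 3)*(h + 3)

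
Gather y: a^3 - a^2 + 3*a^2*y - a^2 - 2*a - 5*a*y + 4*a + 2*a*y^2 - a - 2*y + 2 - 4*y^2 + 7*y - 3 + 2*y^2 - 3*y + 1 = a^3 - 2*a^2 + a + y^2*(2*a - 2) + y*(3*a^2 - 5*a + 2)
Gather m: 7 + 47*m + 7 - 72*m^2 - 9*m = -72*m^2 + 38*m + 14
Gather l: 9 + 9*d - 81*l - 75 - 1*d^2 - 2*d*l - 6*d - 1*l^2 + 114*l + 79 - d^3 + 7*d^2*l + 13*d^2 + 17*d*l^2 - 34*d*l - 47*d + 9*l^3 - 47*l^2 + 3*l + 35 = -d^3 + 12*d^2 - 44*d + 9*l^3 + l^2*(17*d - 48) + l*(7*d^2 - 36*d + 36) + 48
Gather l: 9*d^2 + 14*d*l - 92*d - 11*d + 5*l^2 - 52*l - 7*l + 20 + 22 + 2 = 9*d^2 - 103*d + 5*l^2 + l*(14*d - 59) + 44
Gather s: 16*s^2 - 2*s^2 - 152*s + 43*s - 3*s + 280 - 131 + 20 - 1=14*s^2 - 112*s + 168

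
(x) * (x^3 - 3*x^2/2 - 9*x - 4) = x^4 - 3*x^3/2 - 9*x^2 - 4*x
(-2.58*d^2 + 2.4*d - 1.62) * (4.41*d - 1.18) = -11.3778*d^3 + 13.6284*d^2 - 9.9762*d + 1.9116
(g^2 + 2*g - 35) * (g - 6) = g^3 - 4*g^2 - 47*g + 210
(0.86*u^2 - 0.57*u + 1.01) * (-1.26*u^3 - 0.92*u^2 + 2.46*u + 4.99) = -1.0836*u^5 - 0.0730000000000001*u^4 + 1.3674*u^3 + 1.96*u^2 - 0.3597*u + 5.0399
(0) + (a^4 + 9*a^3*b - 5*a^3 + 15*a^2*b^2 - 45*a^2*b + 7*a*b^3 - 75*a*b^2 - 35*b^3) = a^4 + 9*a^3*b - 5*a^3 + 15*a^2*b^2 - 45*a^2*b + 7*a*b^3 - 75*a*b^2 - 35*b^3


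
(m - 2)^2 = m^2 - 4*m + 4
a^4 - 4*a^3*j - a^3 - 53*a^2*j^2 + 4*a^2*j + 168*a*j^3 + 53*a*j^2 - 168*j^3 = (a - 1)*(a - 8*j)*(a - 3*j)*(a + 7*j)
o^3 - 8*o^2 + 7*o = o*(o - 7)*(o - 1)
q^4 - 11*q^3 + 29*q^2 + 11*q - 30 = (q - 6)*(q - 5)*(q - 1)*(q + 1)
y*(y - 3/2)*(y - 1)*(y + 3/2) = y^4 - y^3 - 9*y^2/4 + 9*y/4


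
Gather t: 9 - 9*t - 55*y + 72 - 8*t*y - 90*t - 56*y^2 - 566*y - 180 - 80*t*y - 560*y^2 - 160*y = t*(-88*y - 99) - 616*y^2 - 781*y - 99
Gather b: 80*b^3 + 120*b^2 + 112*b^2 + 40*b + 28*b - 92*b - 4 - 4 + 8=80*b^3 + 232*b^2 - 24*b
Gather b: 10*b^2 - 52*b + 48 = 10*b^2 - 52*b + 48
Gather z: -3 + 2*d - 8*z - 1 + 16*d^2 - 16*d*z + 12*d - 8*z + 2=16*d^2 + 14*d + z*(-16*d - 16) - 2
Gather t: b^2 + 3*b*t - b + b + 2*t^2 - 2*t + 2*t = b^2 + 3*b*t + 2*t^2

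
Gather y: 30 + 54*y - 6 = 54*y + 24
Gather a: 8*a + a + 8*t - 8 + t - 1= 9*a + 9*t - 9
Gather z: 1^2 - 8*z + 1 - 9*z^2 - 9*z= -9*z^2 - 17*z + 2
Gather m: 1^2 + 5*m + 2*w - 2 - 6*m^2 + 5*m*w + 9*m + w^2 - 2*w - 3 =-6*m^2 + m*(5*w + 14) + w^2 - 4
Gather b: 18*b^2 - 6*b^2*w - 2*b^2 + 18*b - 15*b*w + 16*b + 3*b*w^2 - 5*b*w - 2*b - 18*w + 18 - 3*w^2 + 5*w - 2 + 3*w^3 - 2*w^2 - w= b^2*(16 - 6*w) + b*(3*w^2 - 20*w + 32) + 3*w^3 - 5*w^2 - 14*w + 16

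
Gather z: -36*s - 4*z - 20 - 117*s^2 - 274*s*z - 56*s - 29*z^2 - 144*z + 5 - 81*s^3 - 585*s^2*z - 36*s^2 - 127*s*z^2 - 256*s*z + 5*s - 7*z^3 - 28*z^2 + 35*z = -81*s^3 - 153*s^2 - 87*s - 7*z^3 + z^2*(-127*s - 57) + z*(-585*s^2 - 530*s - 113) - 15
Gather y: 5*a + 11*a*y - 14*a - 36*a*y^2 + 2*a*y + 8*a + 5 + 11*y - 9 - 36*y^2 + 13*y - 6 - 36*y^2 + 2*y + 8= -a + y^2*(-36*a - 72) + y*(13*a + 26) - 2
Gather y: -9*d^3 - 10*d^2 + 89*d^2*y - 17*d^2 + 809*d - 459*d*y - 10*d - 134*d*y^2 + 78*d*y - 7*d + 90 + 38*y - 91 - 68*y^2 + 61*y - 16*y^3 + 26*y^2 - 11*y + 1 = -9*d^3 - 27*d^2 + 792*d - 16*y^3 + y^2*(-134*d - 42) + y*(89*d^2 - 381*d + 88)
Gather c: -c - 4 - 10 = -c - 14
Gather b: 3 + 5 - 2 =6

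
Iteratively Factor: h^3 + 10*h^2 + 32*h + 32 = (h + 4)*(h^2 + 6*h + 8) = (h + 2)*(h + 4)*(h + 4)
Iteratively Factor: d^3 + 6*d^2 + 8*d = (d + 4)*(d^2 + 2*d) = (d + 2)*(d + 4)*(d)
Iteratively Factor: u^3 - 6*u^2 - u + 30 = (u - 3)*(u^2 - 3*u - 10) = (u - 3)*(u + 2)*(u - 5)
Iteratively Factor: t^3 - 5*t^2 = (t - 5)*(t^2) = t*(t - 5)*(t)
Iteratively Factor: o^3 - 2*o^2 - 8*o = (o)*(o^2 - 2*o - 8) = o*(o - 4)*(o + 2)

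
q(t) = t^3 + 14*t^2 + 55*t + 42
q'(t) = 3*t^2 + 28*t + 55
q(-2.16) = -21.56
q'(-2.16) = 8.52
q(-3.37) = -22.63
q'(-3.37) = -5.29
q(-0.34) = 24.88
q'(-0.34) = 45.83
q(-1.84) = -18.03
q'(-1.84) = 13.64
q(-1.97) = -19.66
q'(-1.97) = 11.48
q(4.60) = 688.58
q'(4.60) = 247.28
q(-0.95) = 1.53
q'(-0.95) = 31.11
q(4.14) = 580.61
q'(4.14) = 222.34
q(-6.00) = 0.00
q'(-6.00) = -5.00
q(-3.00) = -24.00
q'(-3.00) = -2.00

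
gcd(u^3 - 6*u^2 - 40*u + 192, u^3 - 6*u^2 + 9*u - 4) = u - 4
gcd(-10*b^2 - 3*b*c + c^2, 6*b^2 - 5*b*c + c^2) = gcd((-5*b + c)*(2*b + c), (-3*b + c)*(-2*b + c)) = 1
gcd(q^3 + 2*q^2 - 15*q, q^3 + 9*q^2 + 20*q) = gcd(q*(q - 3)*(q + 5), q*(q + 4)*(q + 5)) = q^2 + 5*q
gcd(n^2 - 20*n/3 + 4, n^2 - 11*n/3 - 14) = n - 6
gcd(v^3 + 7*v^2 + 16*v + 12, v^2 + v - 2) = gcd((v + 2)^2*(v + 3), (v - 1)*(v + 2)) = v + 2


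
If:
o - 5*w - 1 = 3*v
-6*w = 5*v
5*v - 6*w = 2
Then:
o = 23/30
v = 1/5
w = -1/6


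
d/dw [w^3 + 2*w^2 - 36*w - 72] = 3*w^2 + 4*w - 36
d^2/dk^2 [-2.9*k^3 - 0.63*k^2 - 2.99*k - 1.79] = -17.4*k - 1.26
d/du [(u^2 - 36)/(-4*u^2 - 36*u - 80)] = (-9*u^2 - 112*u - 324)/(4*(u^4 + 18*u^3 + 121*u^2 + 360*u + 400))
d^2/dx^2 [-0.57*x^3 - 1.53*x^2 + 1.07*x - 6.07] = -3.42*x - 3.06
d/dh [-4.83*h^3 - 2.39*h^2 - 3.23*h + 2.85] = -14.49*h^2 - 4.78*h - 3.23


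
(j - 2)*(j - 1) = j^2 - 3*j + 2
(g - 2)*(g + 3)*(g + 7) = g^3 + 8*g^2 + g - 42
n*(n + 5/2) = n^2 + 5*n/2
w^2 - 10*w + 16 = (w - 8)*(w - 2)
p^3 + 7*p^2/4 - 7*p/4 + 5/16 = (p - 1/2)*(p - 1/4)*(p + 5/2)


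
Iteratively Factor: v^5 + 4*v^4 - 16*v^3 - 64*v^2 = (v - 4)*(v^4 + 8*v^3 + 16*v^2) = (v - 4)*(v + 4)*(v^3 + 4*v^2) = v*(v - 4)*(v + 4)*(v^2 + 4*v) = v^2*(v - 4)*(v + 4)*(v + 4)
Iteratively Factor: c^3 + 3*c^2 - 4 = (c + 2)*(c^2 + c - 2) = (c + 2)^2*(c - 1)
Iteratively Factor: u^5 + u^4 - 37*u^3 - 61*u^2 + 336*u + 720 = (u + 4)*(u^4 - 3*u^3 - 25*u^2 + 39*u + 180) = (u - 5)*(u + 4)*(u^3 + 2*u^2 - 15*u - 36) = (u - 5)*(u + 3)*(u + 4)*(u^2 - u - 12) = (u - 5)*(u + 3)^2*(u + 4)*(u - 4)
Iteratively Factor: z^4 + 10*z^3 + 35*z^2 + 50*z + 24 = (z + 2)*(z^3 + 8*z^2 + 19*z + 12) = (z + 2)*(z + 4)*(z^2 + 4*z + 3) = (z + 1)*(z + 2)*(z + 4)*(z + 3)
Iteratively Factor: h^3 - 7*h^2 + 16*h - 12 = (h - 2)*(h^2 - 5*h + 6) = (h - 3)*(h - 2)*(h - 2)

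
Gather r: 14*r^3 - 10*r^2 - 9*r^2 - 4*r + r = 14*r^3 - 19*r^2 - 3*r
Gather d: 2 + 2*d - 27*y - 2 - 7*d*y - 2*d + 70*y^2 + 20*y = -7*d*y + 70*y^2 - 7*y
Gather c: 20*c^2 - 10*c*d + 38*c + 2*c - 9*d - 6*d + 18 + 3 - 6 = 20*c^2 + c*(40 - 10*d) - 15*d + 15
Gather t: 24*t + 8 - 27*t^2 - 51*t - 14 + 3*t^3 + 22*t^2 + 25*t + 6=3*t^3 - 5*t^2 - 2*t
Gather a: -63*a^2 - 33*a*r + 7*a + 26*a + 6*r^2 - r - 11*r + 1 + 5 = -63*a^2 + a*(33 - 33*r) + 6*r^2 - 12*r + 6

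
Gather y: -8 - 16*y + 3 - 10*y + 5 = -26*y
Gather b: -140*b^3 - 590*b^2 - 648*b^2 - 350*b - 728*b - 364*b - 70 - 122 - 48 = -140*b^3 - 1238*b^2 - 1442*b - 240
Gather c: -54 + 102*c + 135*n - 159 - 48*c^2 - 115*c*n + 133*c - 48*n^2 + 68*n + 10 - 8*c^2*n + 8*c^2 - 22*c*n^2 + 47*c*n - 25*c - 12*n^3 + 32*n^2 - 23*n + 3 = c^2*(-8*n - 40) + c*(-22*n^2 - 68*n + 210) - 12*n^3 - 16*n^2 + 180*n - 200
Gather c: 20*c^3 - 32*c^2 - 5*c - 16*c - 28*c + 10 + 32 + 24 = 20*c^3 - 32*c^2 - 49*c + 66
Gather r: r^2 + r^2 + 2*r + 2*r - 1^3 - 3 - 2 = 2*r^2 + 4*r - 6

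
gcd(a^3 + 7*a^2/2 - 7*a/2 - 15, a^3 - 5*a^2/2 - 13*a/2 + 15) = a^2 + a/2 - 5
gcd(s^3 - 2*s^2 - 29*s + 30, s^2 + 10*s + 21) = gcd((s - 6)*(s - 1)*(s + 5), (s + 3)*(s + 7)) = 1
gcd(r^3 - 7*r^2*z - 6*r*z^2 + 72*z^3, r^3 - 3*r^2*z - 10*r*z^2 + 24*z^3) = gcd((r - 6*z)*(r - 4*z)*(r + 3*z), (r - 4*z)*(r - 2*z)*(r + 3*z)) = -r^2 + r*z + 12*z^2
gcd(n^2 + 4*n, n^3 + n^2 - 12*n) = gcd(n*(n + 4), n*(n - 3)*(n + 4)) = n^2 + 4*n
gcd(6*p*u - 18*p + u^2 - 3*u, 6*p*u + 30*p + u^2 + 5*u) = 6*p + u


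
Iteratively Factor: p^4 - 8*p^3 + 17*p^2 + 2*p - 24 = (p - 4)*(p^3 - 4*p^2 + p + 6) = (p - 4)*(p - 3)*(p^2 - p - 2) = (p - 4)*(p - 3)*(p + 1)*(p - 2)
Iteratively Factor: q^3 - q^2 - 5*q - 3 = (q - 3)*(q^2 + 2*q + 1) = (q - 3)*(q + 1)*(q + 1)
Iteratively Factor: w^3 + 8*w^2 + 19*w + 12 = (w + 1)*(w^2 + 7*w + 12) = (w + 1)*(w + 3)*(w + 4)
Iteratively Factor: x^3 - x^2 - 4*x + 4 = (x + 2)*(x^2 - 3*x + 2) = (x - 1)*(x + 2)*(x - 2)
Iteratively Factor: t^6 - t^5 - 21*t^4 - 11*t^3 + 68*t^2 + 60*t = (t + 2)*(t^5 - 3*t^4 - 15*t^3 + 19*t^2 + 30*t) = (t + 2)*(t + 3)*(t^4 - 6*t^3 + 3*t^2 + 10*t) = (t - 2)*(t + 2)*(t + 3)*(t^3 - 4*t^2 - 5*t) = (t - 5)*(t - 2)*(t + 2)*(t + 3)*(t^2 + t) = t*(t - 5)*(t - 2)*(t + 2)*(t + 3)*(t + 1)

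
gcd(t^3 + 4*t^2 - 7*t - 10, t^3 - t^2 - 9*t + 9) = 1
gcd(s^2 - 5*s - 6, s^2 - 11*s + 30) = s - 6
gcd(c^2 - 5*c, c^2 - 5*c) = c^2 - 5*c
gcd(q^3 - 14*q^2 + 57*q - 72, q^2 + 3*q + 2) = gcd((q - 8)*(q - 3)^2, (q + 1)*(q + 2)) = 1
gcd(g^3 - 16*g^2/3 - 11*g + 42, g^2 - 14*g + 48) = g - 6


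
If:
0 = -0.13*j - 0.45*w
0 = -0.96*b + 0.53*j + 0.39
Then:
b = 0.40625 - 1.91105769230769*w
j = -3.46153846153846*w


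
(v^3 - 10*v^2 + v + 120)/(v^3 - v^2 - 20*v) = (v^2 - 5*v - 24)/(v*(v + 4))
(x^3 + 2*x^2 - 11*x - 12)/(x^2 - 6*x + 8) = (x^3 + 2*x^2 - 11*x - 12)/(x^2 - 6*x + 8)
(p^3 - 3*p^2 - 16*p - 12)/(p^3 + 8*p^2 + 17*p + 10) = (p - 6)/(p + 5)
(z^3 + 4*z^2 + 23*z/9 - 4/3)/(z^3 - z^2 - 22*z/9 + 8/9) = (z + 3)/(z - 2)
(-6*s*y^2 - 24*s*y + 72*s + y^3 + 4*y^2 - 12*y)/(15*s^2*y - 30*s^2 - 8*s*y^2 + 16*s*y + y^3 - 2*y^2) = (-6*s*y - 36*s + y^2 + 6*y)/(15*s^2 - 8*s*y + y^2)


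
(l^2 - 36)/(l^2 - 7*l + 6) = (l + 6)/(l - 1)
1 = 1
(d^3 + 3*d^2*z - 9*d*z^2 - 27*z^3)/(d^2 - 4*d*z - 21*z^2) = (-d^2 + 9*z^2)/(-d + 7*z)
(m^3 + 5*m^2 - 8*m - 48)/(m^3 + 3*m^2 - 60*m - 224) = (m^2 + m - 12)/(m^2 - m - 56)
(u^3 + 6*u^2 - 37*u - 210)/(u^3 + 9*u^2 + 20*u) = (u^2 + u - 42)/(u*(u + 4))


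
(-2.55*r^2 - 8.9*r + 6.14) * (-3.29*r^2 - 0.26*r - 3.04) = 8.3895*r^4 + 29.944*r^3 - 10.1346*r^2 + 25.4596*r - 18.6656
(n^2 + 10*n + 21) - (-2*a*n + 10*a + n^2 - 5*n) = 2*a*n - 10*a + 15*n + 21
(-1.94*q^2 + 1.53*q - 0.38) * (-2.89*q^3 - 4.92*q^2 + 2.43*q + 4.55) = 5.6066*q^5 + 5.1231*q^4 - 11.1436*q^3 - 3.2395*q^2 + 6.0381*q - 1.729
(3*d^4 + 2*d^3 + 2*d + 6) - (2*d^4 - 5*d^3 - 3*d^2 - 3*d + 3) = d^4 + 7*d^3 + 3*d^2 + 5*d + 3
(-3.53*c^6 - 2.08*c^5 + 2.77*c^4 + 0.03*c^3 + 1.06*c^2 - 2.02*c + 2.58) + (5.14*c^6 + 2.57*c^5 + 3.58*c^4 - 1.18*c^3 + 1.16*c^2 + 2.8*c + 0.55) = 1.61*c^6 + 0.49*c^5 + 6.35*c^4 - 1.15*c^3 + 2.22*c^2 + 0.78*c + 3.13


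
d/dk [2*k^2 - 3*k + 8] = 4*k - 3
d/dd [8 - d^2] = -2*d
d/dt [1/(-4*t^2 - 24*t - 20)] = (t + 3)/(2*(t^2 + 6*t + 5)^2)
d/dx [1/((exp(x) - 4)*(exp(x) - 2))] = 2*(3 - exp(x))*exp(x)/(exp(4*x) - 12*exp(3*x) + 52*exp(2*x) - 96*exp(x) + 64)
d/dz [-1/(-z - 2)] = -1/(z + 2)^2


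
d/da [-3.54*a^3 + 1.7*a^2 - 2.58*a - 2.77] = -10.62*a^2 + 3.4*a - 2.58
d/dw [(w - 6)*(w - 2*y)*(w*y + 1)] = y*(w - 6)*(w - 2*y) + (w - 6)*(w*y + 1) + (w - 2*y)*(w*y + 1)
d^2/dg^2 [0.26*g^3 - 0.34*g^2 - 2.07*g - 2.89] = 1.56*g - 0.68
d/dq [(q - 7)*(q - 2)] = 2*q - 9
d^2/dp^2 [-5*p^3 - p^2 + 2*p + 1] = -30*p - 2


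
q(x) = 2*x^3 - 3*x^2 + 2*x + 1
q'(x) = 6*x^2 - 6*x + 2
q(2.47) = 17.78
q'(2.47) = 23.79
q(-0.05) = 0.89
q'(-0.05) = 2.32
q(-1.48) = -15.01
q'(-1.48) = 24.02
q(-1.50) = -15.50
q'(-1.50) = 24.50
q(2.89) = 30.00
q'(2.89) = 34.77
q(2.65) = 22.45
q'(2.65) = 28.24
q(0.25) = 1.34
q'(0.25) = 0.88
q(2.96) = 32.50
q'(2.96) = 36.81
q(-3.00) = -86.00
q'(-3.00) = 74.00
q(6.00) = 337.00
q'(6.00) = 182.00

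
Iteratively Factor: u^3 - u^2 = (u - 1)*(u^2) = u*(u - 1)*(u)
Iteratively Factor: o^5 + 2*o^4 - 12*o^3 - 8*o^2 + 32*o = (o + 4)*(o^4 - 2*o^3 - 4*o^2 + 8*o) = (o - 2)*(o + 4)*(o^3 - 4*o) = (o - 2)*(o + 2)*(o + 4)*(o^2 - 2*o) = o*(o - 2)*(o + 2)*(o + 4)*(o - 2)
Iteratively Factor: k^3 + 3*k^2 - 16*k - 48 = (k + 4)*(k^2 - k - 12) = (k + 3)*(k + 4)*(k - 4)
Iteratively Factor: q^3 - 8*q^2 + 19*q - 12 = (q - 3)*(q^2 - 5*q + 4) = (q - 4)*(q - 3)*(q - 1)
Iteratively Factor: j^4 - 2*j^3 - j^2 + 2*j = (j)*(j^3 - 2*j^2 - j + 2) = j*(j - 1)*(j^2 - j - 2) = j*(j - 2)*(j - 1)*(j + 1)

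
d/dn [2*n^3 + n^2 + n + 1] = 6*n^2 + 2*n + 1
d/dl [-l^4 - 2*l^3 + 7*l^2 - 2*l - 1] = -4*l^3 - 6*l^2 + 14*l - 2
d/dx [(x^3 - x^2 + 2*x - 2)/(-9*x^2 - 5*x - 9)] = (-9*x^4 - 10*x^3 - 4*x^2 - 18*x - 28)/(81*x^4 + 90*x^3 + 187*x^2 + 90*x + 81)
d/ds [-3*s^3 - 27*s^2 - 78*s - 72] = -9*s^2 - 54*s - 78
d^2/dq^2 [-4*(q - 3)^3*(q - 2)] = 24*(5 - 2*q)*(q - 3)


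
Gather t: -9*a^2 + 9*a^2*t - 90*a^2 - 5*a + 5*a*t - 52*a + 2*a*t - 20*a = -99*a^2 - 77*a + t*(9*a^2 + 7*a)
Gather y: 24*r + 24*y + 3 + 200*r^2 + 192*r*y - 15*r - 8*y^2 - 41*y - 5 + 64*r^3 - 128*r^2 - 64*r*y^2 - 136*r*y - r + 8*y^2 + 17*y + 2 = 64*r^3 + 72*r^2 - 64*r*y^2 + 56*r*y + 8*r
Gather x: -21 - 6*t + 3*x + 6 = -6*t + 3*x - 15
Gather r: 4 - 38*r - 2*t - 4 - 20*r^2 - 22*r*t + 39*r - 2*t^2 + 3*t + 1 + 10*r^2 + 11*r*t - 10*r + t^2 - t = -10*r^2 + r*(-11*t - 9) - t^2 + 1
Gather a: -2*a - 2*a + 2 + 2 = 4 - 4*a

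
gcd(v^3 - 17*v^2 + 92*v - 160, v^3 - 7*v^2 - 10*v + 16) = v - 8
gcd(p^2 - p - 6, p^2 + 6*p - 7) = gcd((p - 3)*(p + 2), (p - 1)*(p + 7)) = 1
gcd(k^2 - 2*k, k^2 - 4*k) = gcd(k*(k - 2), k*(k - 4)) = k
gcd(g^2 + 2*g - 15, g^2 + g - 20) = g + 5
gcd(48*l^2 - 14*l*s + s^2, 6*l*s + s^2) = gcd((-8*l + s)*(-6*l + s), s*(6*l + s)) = 1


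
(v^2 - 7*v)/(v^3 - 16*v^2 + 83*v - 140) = v/(v^2 - 9*v + 20)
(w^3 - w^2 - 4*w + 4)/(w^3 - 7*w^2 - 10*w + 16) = (w - 2)/(w - 8)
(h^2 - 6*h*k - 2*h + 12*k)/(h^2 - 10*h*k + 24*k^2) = (h - 2)/(h - 4*k)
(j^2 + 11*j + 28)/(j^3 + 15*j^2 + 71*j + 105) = (j + 4)/(j^2 + 8*j + 15)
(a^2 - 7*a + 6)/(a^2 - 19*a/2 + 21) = 2*(a - 1)/(2*a - 7)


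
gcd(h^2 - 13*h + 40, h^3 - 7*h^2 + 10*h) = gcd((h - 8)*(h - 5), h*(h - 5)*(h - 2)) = h - 5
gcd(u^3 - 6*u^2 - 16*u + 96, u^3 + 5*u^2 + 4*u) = u + 4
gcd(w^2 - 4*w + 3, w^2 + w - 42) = 1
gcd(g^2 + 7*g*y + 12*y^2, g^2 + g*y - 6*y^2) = g + 3*y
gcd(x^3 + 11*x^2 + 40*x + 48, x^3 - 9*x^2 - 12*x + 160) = x + 4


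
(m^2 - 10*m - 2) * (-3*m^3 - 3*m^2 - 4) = -3*m^5 + 27*m^4 + 36*m^3 + 2*m^2 + 40*m + 8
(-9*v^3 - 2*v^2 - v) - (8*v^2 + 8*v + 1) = -9*v^3 - 10*v^2 - 9*v - 1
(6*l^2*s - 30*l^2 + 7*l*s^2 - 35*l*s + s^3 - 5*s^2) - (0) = 6*l^2*s - 30*l^2 + 7*l*s^2 - 35*l*s + s^3 - 5*s^2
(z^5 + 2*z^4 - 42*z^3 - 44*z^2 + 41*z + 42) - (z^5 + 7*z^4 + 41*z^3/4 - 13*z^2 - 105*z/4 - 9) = -5*z^4 - 209*z^3/4 - 31*z^2 + 269*z/4 + 51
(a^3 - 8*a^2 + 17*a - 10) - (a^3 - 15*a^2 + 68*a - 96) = 7*a^2 - 51*a + 86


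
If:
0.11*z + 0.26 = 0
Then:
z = -2.36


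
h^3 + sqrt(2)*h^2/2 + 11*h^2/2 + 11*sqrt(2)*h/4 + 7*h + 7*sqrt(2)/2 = (h + 2)*(h + 7/2)*(h + sqrt(2)/2)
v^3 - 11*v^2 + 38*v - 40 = (v - 5)*(v - 4)*(v - 2)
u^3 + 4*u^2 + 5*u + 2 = (u + 1)^2*(u + 2)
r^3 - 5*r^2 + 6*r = r*(r - 3)*(r - 2)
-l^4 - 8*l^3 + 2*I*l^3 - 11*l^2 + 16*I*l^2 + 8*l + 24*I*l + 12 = (l + 2)*(l + 6)*(I*l + 1)^2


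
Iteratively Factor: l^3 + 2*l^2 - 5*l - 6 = (l + 1)*(l^2 + l - 6) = (l + 1)*(l + 3)*(l - 2)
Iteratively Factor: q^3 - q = (q + 1)*(q^2 - q) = (q - 1)*(q + 1)*(q)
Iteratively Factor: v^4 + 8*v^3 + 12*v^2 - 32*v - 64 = (v + 2)*(v^3 + 6*v^2 - 32) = (v + 2)*(v + 4)*(v^2 + 2*v - 8) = (v - 2)*(v + 2)*(v + 4)*(v + 4)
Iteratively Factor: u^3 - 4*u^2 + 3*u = (u - 3)*(u^2 - u) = u*(u - 3)*(u - 1)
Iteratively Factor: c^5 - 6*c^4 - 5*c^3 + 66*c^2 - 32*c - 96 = (c + 1)*(c^4 - 7*c^3 + 2*c^2 + 64*c - 96) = (c - 2)*(c + 1)*(c^3 - 5*c^2 - 8*c + 48) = (c - 4)*(c - 2)*(c + 1)*(c^2 - c - 12) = (c - 4)*(c - 2)*(c + 1)*(c + 3)*(c - 4)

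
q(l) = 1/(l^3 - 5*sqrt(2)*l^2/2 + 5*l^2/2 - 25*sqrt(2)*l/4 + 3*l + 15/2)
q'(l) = (-3*l^2 - 5*l + 5*sqrt(2)*l - 3 + 25*sqrt(2)/4)/(l^3 - 5*sqrt(2)*l^2/2 + 5*l^2/2 - 25*sqrt(2)*l/4 + 3*l + 15/2)^2 = 4*(-12*l^2 - 20*l + 20*sqrt(2)*l - 12 + 25*sqrt(2))/(4*l^3 - 10*sqrt(2)*l^2 + 10*l^2 - 25*sqrt(2)*l + 12*l + 30)^2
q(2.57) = 0.38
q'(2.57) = -1.25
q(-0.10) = 0.12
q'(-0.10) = 0.09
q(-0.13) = 0.12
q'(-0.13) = 0.08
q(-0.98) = 0.09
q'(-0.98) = 0.01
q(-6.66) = 0.00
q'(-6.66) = 0.00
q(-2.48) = 2.79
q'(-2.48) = -138.20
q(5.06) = 0.01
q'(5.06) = -0.00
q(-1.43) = 0.09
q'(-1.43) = -0.03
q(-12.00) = 0.00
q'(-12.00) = 0.00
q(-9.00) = 0.00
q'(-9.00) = 0.00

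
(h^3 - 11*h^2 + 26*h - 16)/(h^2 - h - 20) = (-h^3 + 11*h^2 - 26*h + 16)/(-h^2 + h + 20)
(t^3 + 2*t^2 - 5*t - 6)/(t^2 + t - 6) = t + 1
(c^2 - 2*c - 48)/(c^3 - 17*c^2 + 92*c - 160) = (c + 6)/(c^2 - 9*c + 20)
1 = 1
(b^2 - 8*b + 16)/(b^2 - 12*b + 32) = (b - 4)/(b - 8)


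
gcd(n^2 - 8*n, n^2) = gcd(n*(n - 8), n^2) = n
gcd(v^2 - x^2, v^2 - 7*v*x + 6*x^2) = -v + x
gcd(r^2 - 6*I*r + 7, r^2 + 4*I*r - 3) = r + I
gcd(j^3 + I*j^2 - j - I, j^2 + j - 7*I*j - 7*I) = j + 1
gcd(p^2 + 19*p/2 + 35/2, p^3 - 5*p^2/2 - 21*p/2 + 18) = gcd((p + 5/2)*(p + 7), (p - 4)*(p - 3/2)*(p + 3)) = 1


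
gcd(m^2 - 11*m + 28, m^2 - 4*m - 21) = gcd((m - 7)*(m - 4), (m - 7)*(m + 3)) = m - 7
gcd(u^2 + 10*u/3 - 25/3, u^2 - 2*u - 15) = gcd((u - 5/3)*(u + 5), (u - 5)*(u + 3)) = 1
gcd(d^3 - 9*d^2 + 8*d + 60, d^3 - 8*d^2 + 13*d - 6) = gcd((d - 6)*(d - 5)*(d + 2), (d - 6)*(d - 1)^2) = d - 6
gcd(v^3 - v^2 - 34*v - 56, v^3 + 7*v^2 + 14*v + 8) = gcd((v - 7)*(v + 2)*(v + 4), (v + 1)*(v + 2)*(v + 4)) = v^2 + 6*v + 8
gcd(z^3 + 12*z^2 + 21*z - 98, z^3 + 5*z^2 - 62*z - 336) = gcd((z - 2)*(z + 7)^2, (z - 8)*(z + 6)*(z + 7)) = z + 7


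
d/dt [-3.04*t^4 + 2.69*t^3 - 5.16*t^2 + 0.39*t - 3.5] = -12.16*t^3 + 8.07*t^2 - 10.32*t + 0.39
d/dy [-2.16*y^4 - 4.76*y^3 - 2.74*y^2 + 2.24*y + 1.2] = -8.64*y^3 - 14.28*y^2 - 5.48*y + 2.24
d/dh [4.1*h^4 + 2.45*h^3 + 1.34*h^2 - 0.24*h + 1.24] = 16.4*h^3 + 7.35*h^2 + 2.68*h - 0.24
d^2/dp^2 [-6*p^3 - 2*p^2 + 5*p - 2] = -36*p - 4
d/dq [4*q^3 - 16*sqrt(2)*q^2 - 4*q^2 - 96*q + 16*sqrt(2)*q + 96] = 12*q^2 - 32*sqrt(2)*q - 8*q - 96 + 16*sqrt(2)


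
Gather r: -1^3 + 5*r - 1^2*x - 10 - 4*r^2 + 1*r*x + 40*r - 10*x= -4*r^2 + r*(x + 45) - 11*x - 11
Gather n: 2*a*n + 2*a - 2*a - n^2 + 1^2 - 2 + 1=2*a*n - n^2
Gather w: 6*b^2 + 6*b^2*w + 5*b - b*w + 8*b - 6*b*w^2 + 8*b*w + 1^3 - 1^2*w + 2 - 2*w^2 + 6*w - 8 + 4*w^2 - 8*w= 6*b^2 + 13*b + w^2*(2 - 6*b) + w*(6*b^2 + 7*b - 3) - 5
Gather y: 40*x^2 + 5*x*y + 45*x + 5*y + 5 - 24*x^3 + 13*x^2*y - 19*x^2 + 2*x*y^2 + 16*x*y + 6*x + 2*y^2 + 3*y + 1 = -24*x^3 + 21*x^2 + 51*x + y^2*(2*x + 2) + y*(13*x^2 + 21*x + 8) + 6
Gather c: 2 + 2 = 4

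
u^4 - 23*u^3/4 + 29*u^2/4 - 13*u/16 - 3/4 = (u - 4)*(u - 3/2)*(u - 1/2)*(u + 1/4)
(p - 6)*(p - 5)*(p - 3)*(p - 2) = p^4 - 16*p^3 + 91*p^2 - 216*p + 180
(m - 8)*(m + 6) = m^2 - 2*m - 48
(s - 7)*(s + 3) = s^2 - 4*s - 21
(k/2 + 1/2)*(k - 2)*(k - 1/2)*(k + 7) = k^4/2 + 11*k^3/4 - 6*k^2 - 19*k/4 + 7/2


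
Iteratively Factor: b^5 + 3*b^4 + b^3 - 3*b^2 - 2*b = (b + 1)*(b^4 + 2*b^3 - b^2 - 2*b) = (b - 1)*(b + 1)*(b^3 + 3*b^2 + 2*b) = b*(b - 1)*(b + 1)*(b^2 + 3*b + 2) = b*(b - 1)*(b + 1)*(b + 2)*(b + 1)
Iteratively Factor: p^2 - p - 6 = (p + 2)*(p - 3)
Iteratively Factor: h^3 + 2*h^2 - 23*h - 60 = (h + 3)*(h^2 - h - 20) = (h - 5)*(h + 3)*(h + 4)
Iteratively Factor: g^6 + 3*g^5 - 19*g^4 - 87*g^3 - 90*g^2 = (g)*(g^5 + 3*g^4 - 19*g^3 - 87*g^2 - 90*g) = g^2*(g^4 + 3*g^3 - 19*g^2 - 87*g - 90) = g^2*(g - 5)*(g^3 + 8*g^2 + 21*g + 18) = g^2*(g - 5)*(g + 3)*(g^2 + 5*g + 6) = g^2*(g - 5)*(g + 3)^2*(g + 2)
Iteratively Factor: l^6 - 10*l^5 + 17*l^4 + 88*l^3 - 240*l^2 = (l)*(l^5 - 10*l^4 + 17*l^3 + 88*l^2 - 240*l) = l*(l - 4)*(l^4 - 6*l^3 - 7*l^2 + 60*l) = l*(l - 4)*(l + 3)*(l^3 - 9*l^2 + 20*l) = l*(l - 5)*(l - 4)*(l + 3)*(l^2 - 4*l) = l^2*(l - 5)*(l - 4)*(l + 3)*(l - 4)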